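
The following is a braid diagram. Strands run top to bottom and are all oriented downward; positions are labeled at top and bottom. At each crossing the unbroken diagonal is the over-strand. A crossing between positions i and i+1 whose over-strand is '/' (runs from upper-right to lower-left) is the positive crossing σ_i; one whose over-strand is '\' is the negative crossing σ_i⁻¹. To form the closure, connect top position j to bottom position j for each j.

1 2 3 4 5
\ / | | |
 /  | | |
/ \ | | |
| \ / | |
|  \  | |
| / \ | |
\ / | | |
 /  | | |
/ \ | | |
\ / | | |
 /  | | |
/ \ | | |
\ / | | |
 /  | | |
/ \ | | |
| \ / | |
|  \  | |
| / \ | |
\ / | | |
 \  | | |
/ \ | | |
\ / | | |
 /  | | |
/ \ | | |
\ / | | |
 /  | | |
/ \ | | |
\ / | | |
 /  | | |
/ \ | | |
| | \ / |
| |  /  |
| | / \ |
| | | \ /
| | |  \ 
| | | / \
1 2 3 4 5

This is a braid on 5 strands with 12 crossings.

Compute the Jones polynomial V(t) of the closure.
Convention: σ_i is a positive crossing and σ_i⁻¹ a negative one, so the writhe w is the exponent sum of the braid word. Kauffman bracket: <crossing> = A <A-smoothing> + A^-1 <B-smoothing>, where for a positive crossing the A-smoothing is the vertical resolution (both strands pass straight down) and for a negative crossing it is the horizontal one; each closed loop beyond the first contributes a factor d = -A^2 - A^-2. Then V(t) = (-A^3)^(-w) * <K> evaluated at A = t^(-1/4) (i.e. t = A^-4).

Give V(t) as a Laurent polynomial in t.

t^8 - 2*t^7 + 3*t^6 - 4*t^5 + 3*t^4 - 3*t^3 + 3*t^2 - t + 1

Derivation:
Reading the diagram top to bottom ('/'-over between positions i,i+1 = s_i, '\'-over = s_i^-1): braid word = s1 s2^-1 s1 s1 s1 s2^-1 s1^-1 s1 s1 s1 s3 s4^-1.
The presented braid s1 s2^-1 s1 s1 s1 s2^-1 s1^-1 s1 s1 s1 s3 s4^-1 on 5 strands reduces by inverse Markov moves (closure unchanged at each step):
  Destabilize: the word has the form β·s4^-1 where s4^-1 occurs only as the final letter (β ∈ B_4); drop it and the last strand → 4 strands.
  Destabilize: the word has the form β·s3 where s3 occurs only as the final letter (β ∈ B_3); drop it and the last strand → 3 strands.
Reduced to β = s1 s2^-1 s1 s1 s1 s2^-1 s1^-1 s1 s1 s1 on 3 strands, 10 crossings.
Compute on β:
First cancel adjacent σ_i σ_i⁻¹ pairs (Reidemeister II — same braid, same closure): s1 s2^-1 s1 s1 s1 s2^-1 s1^-1 s1 s1 s1 → s1 s2^-1 s1 s1 s1 s2^-1 s1 s1.
Braid: s1 s2^-1 s1 s1 s1 s2^-1 s1 s1 on 3 strands, 8 crossings.
Writhe w = (#positive) - (#negative) = 6 - 2 = 4.
State-sum expansion of <K>. There are 2^8 = 256 states.
Each crossing splits two ways (0=vertical, 1=horizontal). The state's weight is A^(#A-smoothings - #B-smoothings) * d^(loops - 1).
Tabulate the states by total A-exponent and number of loops L (A-exp: L × count):
  A^8: L=3 ×1
  A^6: L=2 ×8
  A^4: L=1 ×21, L=3 ×7
  A^2: L=2 ×54, L=4 ×2
  A^0: L=3 ×70
  A^-2: L=4 ×56
  A^-4: L=5 ×28
  A^-6: L=6 ×8
  A^-8: L=7 ×1
Each group contributes A^e * Σ count * d^(L-1):
Powers of d = -A^2 - A^-2: d^2 = A^4 + 2 + A^-4; d^3 = -A^6 - 3*A^2 - 3*A^-2 - A^-6; d^4 = A^8 + 4*A^4 + 6 + 4*A^-4 + A^-8; d^5 = -A^10 - 5*A^6 - 10*A^2 - 10*A^-2 - 5*A^-6 - A^-10; d^6 = A^12 + 6*A^8 + 15*A^4 + 20 + 15*A^-4 + 6*A^-8 + A^-12.
  A^8 * (d^2) = A^12 + 2*A^8 + A^4
  A^6 * (8*d) = -8*A^8 - 8*A^4
  A^4 * (21 + 7*d^2) = 7*A^8 + 35*A^4 + 7
  A^2 * (54*d + 2*d^3) = -2*A^8 - 60*A^4 - 60 - 2*A^-4
  A^0 * (70*d^2) = 70*A^4 + 140 + 70*A^-4
  A^-2 * (56*d^3) = -56*A^4 - 168 - 168*A^-4 - 56*A^-8
  A^-4 * (28*d^4) = 28*A^4 + 112 + 168*A^-4 + 112*A^-8 + 28*A^-12
  A^-6 * (8*d^5) = -8*A^4 - 40 - 80*A^-4 - 80*A^-8 - 40*A^-12 - 8*A^-16
  A^-8 * (d^6) = A^4 + 6 + 15*A^-4 + 20*A^-8 + 15*A^-12 + 6*A^-16 + A^-20
Summing the groups: <K> = A^12 - A^8 + 3*A^4 - 3 + 3*A^-4 - 4*A^-8 + 3*A^-12 - 2*A^-16 + A^-20
Normalise by the writhe: (-A^3)^(-w) = (-A^3)^(-4) = A^-12, so f(A) = A^-12 * <K> = 1 - A^-4 + 3*A^-8 - 3*A^-12 + 3*A^-16 - 4*A^-20 + 3*A^-24 - 2*A^-28 + A^-32.
Substitute A = t^(-1/4), i.e. A^e → t^(-e/4): V(t) = t^8 - 2*t^7 + 3*t^6 - 4*t^5 + 3*t^4 - 3*t^3 + 3*t^2 - t + 1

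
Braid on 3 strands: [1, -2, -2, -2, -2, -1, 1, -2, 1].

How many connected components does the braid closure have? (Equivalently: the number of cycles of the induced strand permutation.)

Track the strand permutation on 3 strands, starting from identity.
  step 1: s1 swaps positions 1,2 -> [2 1 3]
  step 2: s2^-1 swaps positions 2,3 -> [2 3 1]
  step 3: s2^-1 swaps positions 2,3 -> [2 1 3]
  step 4: s2^-1 swaps positions 2,3 -> [2 3 1]
  step 5: s2^-1 swaps positions 2,3 -> [2 1 3]
  step 6: s1^-1 swaps positions 1,2 -> [1 2 3]
  step 7: s1 swaps positions 1,2 -> [2 1 3]
  step 8: s2^-1 swaps positions 2,3 -> [2 3 1]
  step 9: s1 swaps positions 1,2 -> [3 2 1]
Final permutation (position -> original strand): [3 2 1]
Closure components = cycle count of this permutation = 2.

Answer: 2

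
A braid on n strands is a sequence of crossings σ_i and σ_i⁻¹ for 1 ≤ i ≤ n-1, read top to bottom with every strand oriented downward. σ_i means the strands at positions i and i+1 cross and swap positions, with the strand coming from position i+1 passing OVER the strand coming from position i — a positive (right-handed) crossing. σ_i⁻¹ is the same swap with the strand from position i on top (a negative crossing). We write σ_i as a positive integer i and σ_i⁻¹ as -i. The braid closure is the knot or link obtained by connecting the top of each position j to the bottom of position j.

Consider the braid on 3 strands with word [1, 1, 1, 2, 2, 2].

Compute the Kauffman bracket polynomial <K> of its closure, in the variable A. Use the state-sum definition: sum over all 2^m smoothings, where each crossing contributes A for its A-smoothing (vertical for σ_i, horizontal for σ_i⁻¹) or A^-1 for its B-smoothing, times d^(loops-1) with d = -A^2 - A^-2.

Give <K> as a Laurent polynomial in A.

A^10 + 2*A^2 - 2*A^-2 + A^-6 - 2*A^-10 + A^-14

Derivation:
Braid: s1 s1 s1 s2 s2 s2 on 3 strands, 6 crossings.
Writhe w = (#positive) - (#negative) = 6 - 0 = 6.
State-sum expansion of <K>. There are 2^6 = 64 states.
For each crossing: s=0 is the vertical smoothing, s=1 horizontal. Crossing k contributes A^(sign_k * (1 - 2*s_k)); loop factor d = -A^2 - A^-2.
Tabulate the states by total A-exponent and number of loops L (A-exp: L × count):
  A^6: L=3 ×1
  A^4: L=2 ×6
  A^2: L=1 ×9, L=3 ×6
  A^0: L=2 ×18, L=4 ×2
  A^-2: L=3 ×15
  A^-4: L=4 ×6
  A^-6: L=5 ×1
Each group contributes A^e * Σ count * d^(L-1):
Powers of d = -A^2 - A^-2: d^2 = A^4 + 2 + A^-4; d^3 = -A^6 - 3*A^2 - 3*A^-2 - A^-6; d^4 = A^8 + 4*A^4 + 6 + 4*A^-4 + A^-8.
  A^6 * (d^2) = A^10 + 2*A^6 + A^2
  A^4 * (6*d) = -6*A^6 - 6*A^2
  A^2 * (9 + 6*d^2) = 6*A^6 + 21*A^2 + 6*A^-2
  A^0 * (18*d + 2*d^3) = -2*A^6 - 24*A^2 - 24*A^-2 - 2*A^-6
  A^-2 * (15*d^2) = 15*A^2 + 30*A^-2 + 15*A^-6
  A^-4 * (6*d^3) = -6*A^2 - 18*A^-2 - 18*A^-6 - 6*A^-10
  A^-6 * (d^4) = A^2 + 4*A^-2 + 6*A^-6 + 4*A^-10 + A^-14
Summing the groups: <K> = A^10 + 2*A^2 - 2*A^-2 + A^-6 - 2*A^-10 + A^-14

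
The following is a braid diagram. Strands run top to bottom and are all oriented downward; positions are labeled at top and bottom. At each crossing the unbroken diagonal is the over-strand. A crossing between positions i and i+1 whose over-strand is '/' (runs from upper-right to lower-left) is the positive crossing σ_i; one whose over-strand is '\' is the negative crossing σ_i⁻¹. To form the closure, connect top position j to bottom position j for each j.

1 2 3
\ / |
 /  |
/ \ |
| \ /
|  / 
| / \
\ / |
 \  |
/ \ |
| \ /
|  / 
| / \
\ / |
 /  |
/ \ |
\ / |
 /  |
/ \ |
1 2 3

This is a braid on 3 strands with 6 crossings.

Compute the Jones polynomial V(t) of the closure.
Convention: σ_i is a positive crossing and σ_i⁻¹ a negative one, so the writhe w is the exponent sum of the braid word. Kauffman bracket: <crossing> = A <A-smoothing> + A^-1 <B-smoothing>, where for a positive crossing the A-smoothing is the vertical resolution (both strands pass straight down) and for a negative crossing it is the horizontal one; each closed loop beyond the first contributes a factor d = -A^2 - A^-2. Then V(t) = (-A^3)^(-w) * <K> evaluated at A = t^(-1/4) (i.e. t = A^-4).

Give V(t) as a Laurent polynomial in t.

-t^6 + t^5 - t^4 + 2*t^3 - t^2 + t

Derivation:
Reading the diagram top to bottom ('/'-over between positions i,i+1 = s_i, '\'-over = s_i^-1): braid word = s1 s2 s1^-1 s2 s1 s1.
Braid: s1 s2 s1^-1 s2 s1 s1 on 3 strands, 6 crossings.
Writhe w = (#positive) - (#negative) = 5 - 1 = 4.
Computing the Kauffman bracket via state sum. There are 2^6 = 64 states.
For each crossing: s=0 is the vertical smoothing, s=1 horizontal. Crossing k contributes A^(sign_k * (1 - 2*s_k)); loop factor d = -A^2 - A^-2.
Tabulate the states by total A-exponent and number of loops L (A-exp: L × count):
  A^6: L=2 ×1
  A^4: L=1 ×2, L=3 ×4
  A^2: L=2 ×12, L=4 ×3
  A^0: L=1 ×9, L=3 ×10, L=5 ×1
  A^-2: L=2 ×12, L=4 ×3
  A^-4: L=3 ×6
  A^-6: L=4 ×1
Each group contributes A^e * Σ count * d^(L-1):
Powers of d = -A^2 - A^-2: d^2 = A^4 + 2 + A^-4; d^3 = -A^6 - 3*A^2 - 3*A^-2 - A^-6; d^4 = A^8 + 4*A^4 + 6 + 4*A^-4 + A^-8.
  A^6 * (d) = -A^8 - A^4
  A^4 * (2 + 4*d^2) = 4*A^8 + 10*A^4 + 4
  A^2 * (12*d + 3*d^3) = -3*A^8 - 21*A^4 - 21 - 3*A^-4
  A^0 * (9 + 10*d^2 + d^4) = A^8 + 14*A^4 + 35 + 14*A^-4 + A^-8
  A^-2 * (12*d + 3*d^3) = -3*A^4 - 21 - 21*A^-4 - 3*A^-8
  A^-4 * (6*d^2) = 6 + 12*A^-4 + 6*A^-8
  A^-6 * (d^3) = -1 - 3*A^-4 - 3*A^-8 - A^-12
Summing the groups: <K> = A^8 - A^4 + 2 - A^-4 + A^-8 - A^-12
Normalise by the writhe: (-A^3)^(-w) = (-A^3)^(-4) = A^-12, so f(A) = A^-12 * <K> = A^-4 - A^-8 + 2*A^-12 - A^-16 + A^-20 - A^-24.
Substitute A = t^(-1/4), i.e. A^e → t^(-e/4): V(t) = -t^6 + t^5 - t^4 + 2*t^3 - t^2 + t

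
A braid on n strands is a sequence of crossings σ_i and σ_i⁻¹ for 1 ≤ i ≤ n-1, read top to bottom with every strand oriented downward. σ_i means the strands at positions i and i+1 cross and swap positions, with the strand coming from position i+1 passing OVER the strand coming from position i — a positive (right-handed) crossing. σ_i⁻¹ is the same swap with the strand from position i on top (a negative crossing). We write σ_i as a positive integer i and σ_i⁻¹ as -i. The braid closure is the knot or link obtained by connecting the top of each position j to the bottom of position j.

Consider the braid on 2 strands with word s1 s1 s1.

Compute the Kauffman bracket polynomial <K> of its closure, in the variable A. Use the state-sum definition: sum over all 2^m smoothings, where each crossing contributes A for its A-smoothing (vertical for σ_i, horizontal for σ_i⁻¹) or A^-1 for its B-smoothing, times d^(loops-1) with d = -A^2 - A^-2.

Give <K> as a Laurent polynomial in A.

-A^5 - A^-3 + A^-7

Derivation:
Braid: s1 s1 s1 on 2 strands, 3 crossings.
Writhe w = (#positive) - (#negative) = 3 - 0 = 3.
Computing the Kauffman bracket via state sum. There are 2^3 = 8 states.
Smooth each crossing (0=||, 1=⌣⌢); contribution A^(Σ sign_k(1-2s_k)) * d^(L-1).
  state 000: A-exp=+3, loops=2, term = A^3 * d^1
  state 001: A-exp=+1, loops=1, term = A^1 * d^0
  state 010: A-exp=+1, loops=1, term = A^1 * d^0
  state 011: A-exp=-1, loops=2, term = A^-1 * d^1
  state 100: A-exp=+1, loops=1, term = A^1 * d^0
  state 101: A-exp=-1, loops=2, term = A^-1 * d^1
  state 110: A-exp=-1, loops=2, term = A^-1 * d^1
  state 111: A-exp=-3, loops=3, term = A^-3 * d^2
Collect the terms by A-exponent (count of states per loop number):
Powers of d = -A^2 - A^-2: d^2 = A^4 + 2 + A^-4.
  A^3 * (d) = -A^5 - A
  A^1 * (3) = 3*A
  A^-1 * (3*d) = -3*A - 3*A^-3
  A^-3 * (d^2) = A + 2*A^-3 + A^-7
Summing the groups: <K> = -A^5 - A^-3 + A^-7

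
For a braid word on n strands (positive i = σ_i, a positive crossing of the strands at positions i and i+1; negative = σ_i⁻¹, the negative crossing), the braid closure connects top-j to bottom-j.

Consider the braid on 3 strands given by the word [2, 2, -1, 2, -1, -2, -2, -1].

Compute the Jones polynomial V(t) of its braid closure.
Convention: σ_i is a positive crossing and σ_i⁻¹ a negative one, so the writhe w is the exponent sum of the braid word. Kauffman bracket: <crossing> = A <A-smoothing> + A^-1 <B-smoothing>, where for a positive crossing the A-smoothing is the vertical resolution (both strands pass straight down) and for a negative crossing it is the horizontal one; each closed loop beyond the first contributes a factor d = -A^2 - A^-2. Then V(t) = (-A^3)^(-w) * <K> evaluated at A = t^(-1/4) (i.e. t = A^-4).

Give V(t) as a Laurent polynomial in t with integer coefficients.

Braid: s2 s2 s1^-1 s2 s1^-1 s2^-1 s2^-1 s1^-1 on 3 strands, 8 crossings.
Writhe w = (#positive) - (#negative) = 3 - 5 = -2.
Computing the Kauffman bracket via state sum. There are 2^8 = 256 states.
For each crossing: s=0 is the vertical smoothing, s=1 horizontal. Crossing k contributes A^(sign_k * (1 - 2*s_k)); loop factor d = -A^2 - A^-2.
Tabulate the states by total A-exponent and number of loops L (A-exp: L × count):
  A^8: L=4 ×1
  A^6: L=3 ×8
  A^4: L=2 ×23, L=4 ×5
  A^2: L=1 ×22, L=3 ×33, L=5 ×1
  A^0: L=2 ×52, L=4 ×18
  A^-2: L=1 ×13, L=3 ×37, L=5 ×6
  A^-4: L=2 ×14, L=4 ×13, L=6 ×1
  A^-6: L=3 ×6, L=5 ×2
  A^-8: L=4 ×1
Each group contributes A^e * Σ count * d^(L-1):
Powers of d = -A^2 - A^-2: d^2 = A^4 + 2 + A^-4; d^3 = -A^6 - 3*A^2 - 3*A^-2 - A^-6; d^4 = A^8 + 4*A^4 + 6 + 4*A^-4 + A^-8; d^5 = -A^10 - 5*A^6 - 10*A^2 - 10*A^-2 - 5*A^-6 - A^-10.
  A^8 * (d^3) = -A^14 - 3*A^10 - 3*A^6 - A^2
  A^6 * (8*d^2) = 8*A^10 + 16*A^6 + 8*A^2
  A^4 * (23*d + 5*d^3) = -5*A^10 - 38*A^6 - 38*A^2 - 5*A^-2
  A^2 * (22 + 33*d^2 + d^4) = A^10 + 37*A^6 + 94*A^2 + 37*A^-2 + A^-6
  A^0 * (52*d + 18*d^3) = -18*A^6 - 106*A^2 - 106*A^-2 - 18*A^-6
  A^-2 * (13 + 37*d^2 + 6*d^4) = 6*A^6 + 61*A^2 + 123*A^-2 + 61*A^-6 + 6*A^-10
  A^-4 * (14*d + 13*d^3 + d^5) = -A^6 - 18*A^2 - 63*A^-2 - 63*A^-6 - 18*A^-10 - A^-14
  A^-6 * (6*d^2 + 2*d^4) = 2*A^2 + 14*A^-2 + 24*A^-6 + 14*A^-10 + 2*A^-14
  A^-8 * (d^3) = -A^-2 - 3*A^-6 - 3*A^-10 - A^-14
Summing the groups: <K> = -A^14 + A^10 - A^6 + 2*A^2 - A^-2 + 2*A^-6 - A^-10
Normalise by the writhe: (-A^3)^(-w) = (-A^3)^(2) = A^6, so f(A) = A^6 * <K> = -A^20 + A^16 - A^12 + 2*A^8 - A^4 + 2 - A^-4.
Substitute A = t^(-1/4), i.e. A^e → t^(-e/4): V(t) = -t + 2 - t^-1 + 2*t^-2 - t^-3 + t^-4 - t^-5

Answer: -t + 2 - t^-1 + 2*t^-2 - t^-3 + t^-4 - t^-5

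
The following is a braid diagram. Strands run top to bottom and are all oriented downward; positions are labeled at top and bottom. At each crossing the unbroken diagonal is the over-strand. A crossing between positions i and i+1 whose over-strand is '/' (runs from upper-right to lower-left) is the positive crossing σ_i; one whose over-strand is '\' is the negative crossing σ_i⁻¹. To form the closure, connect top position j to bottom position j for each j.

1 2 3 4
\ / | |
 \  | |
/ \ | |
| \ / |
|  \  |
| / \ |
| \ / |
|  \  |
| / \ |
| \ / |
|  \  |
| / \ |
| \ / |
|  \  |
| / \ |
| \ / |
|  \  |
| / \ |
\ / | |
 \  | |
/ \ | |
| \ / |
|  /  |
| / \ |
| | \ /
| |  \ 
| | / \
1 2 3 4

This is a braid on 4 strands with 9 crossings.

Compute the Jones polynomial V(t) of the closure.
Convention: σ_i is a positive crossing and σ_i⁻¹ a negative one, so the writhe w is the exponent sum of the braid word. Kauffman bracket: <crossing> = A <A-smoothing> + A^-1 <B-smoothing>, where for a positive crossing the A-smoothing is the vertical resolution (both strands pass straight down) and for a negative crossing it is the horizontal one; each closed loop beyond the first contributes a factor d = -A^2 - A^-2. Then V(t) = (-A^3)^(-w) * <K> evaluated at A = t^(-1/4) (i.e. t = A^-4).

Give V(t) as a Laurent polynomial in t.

t^-2 - t^-3 + 2*t^-4 - 2*t^-5 + 3*t^-6 - 2*t^-7 + t^-8 - t^-9

Derivation:
Reading the diagram top to bottom ('/'-over between positions i,i+1 = s_i, '\'-over = s_i^-1): braid word = s1^-1 s2^-1 s2^-1 s2^-1 s2^-1 s2^-1 s1^-1 s2 s3^-1.
The presented braid s1^-1 s2^-1 s2^-1 s2^-1 s2^-1 s2^-1 s1^-1 s2 s3^-1 on 4 strands reduces by inverse Markov moves (closure unchanged at each step):
  Destabilize: the word has the form β·s3^-1 where s3^-1 occurs only as the final letter (β ∈ B_3); drop it and the last strand → 3 strands.
Reduced to β = s1^-1 s2^-1 s2^-1 s2^-1 s2^-1 s2^-1 s1^-1 s2 on 3 strands, 8 crossings.
Compute on β:
Braid: s1^-1 s2^-1 s2^-1 s2^-1 s2^-1 s2^-1 s1^-1 s2 on 3 strands, 8 crossings.
Writhe w = (#positive) - (#negative) = 1 - 7 = -6.
Enumerate smoothing states for the bracket polynomial. There are 2^8 = 256 states.
For each crossing: s=0 is the vertical smoothing, s=1 horizontal. Crossing k contributes A^(sign_k * (1 - 2*s_k)); loop factor d = -A^2 - A^-2.
Tabulate the states by total A-exponent and number of loops L (A-exp: L × count):
  A^8: L=6 ×1
  A^6: L=5 ×8
  A^4: L=4 ×25, L=6 ×3
  A^2: L=3 ×40, L=5 ×15, L=7 ×1
  A^0: L=2 ×35, L=4 ×30, L=6 ×5
  A^-2: L=1 ×15, L=3 ×31, L=5 ×10
  A^-4: L=2 ×18, L=4 ×10
  A^-6: L=1 ×2, L=3 ×6
  A^-8: L=2 ×1
Each group contributes A^e * Σ count * d^(L-1):
Powers of d = -A^2 - A^-2: d^2 = A^4 + 2 + A^-4; d^3 = -A^6 - 3*A^2 - 3*A^-2 - A^-6; d^4 = A^8 + 4*A^4 + 6 + 4*A^-4 + A^-8; d^5 = -A^10 - 5*A^6 - 10*A^2 - 10*A^-2 - 5*A^-6 - A^-10; d^6 = A^12 + 6*A^8 + 15*A^4 + 20 + 15*A^-4 + 6*A^-8 + A^-12.
  A^8 * (d^5) = -A^18 - 5*A^14 - 10*A^10 - 10*A^6 - 5*A^2 - A^-2
  A^6 * (8*d^4) = 8*A^14 + 32*A^10 + 48*A^6 + 32*A^2 + 8*A^-2
  A^4 * (25*d^3 + 3*d^5) = -3*A^14 - 40*A^10 - 105*A^6 - 105*A^2 - 40*A^-2 - 3*A^-6
  A^2 * (40*d^2 + 15*d^4 + d^6) = A^14 + 21*A^10 + 115*A^6 + 190*A^2 + 115*A^-2 + 21*A^-6 + A^-10
  A^0 * (35*d + 30*d^3 + 5*d^5) = -5*A^10 - 55*A^6 - 175*A^2 - 175*A^-2 - 55*A^-6 - 5*A^-10
  A^-2 * (15 + 31*d^2 + 10*d^4) = 10*A^6 + 71*A^2 + 137*A^-2 + 71*A^-6 + 10*A^-10
  A^-4 * (18*d + 10*d^3) = -10*A^2 - 48*A^-2 - 48*A^-6 - 10*A^-10
  A^-6 * (2 + 6*d^2) = 6*A^-2 + 14*A^-6 + 6*A^-10
  A^-8 * (d) = -A^-6 - A^-10
Summing the groups: <K> = -A^18 + A^14 - 2*A^10 + 3*A^6 - 2*A^2 + 2*A^-2 - A^-6 + A^-10
Normalise by the writhe: (-A^3)^(-w) = (-A^3)^(6) = A^18, so f(A) = A^18 * <K> = -A^36 + A^32 - 2*A^28 + 3*A^24 - 2*A^20 + 2*A^16 - A^12 + A^8.
Substitute A = t^(-1/4), i.e. A^e → t^(-e/4): V(t) = t^-2 - t^-3 + 2*t^-4 - 2*t^-5 + 3*t^-6 - 2*t^-7 + t^-8 - t^-9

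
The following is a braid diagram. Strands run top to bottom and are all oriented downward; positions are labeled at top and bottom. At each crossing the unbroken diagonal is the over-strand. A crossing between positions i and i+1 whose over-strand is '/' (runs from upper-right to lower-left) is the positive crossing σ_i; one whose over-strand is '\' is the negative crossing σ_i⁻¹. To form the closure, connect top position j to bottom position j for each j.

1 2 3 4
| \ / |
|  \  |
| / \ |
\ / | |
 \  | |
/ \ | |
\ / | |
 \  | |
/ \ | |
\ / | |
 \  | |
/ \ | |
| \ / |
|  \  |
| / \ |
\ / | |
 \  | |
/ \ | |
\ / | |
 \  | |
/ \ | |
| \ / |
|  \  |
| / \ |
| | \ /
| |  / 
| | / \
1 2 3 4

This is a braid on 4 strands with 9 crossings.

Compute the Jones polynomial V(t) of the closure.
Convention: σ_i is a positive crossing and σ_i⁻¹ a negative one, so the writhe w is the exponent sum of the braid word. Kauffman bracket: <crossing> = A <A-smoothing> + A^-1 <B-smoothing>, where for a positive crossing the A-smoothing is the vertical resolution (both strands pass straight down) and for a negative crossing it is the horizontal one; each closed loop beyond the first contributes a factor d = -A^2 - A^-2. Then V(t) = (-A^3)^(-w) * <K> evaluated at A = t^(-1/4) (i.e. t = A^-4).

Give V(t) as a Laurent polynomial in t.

Reading the diagram top to bottom ('/'-over between positions i,i+1 = s_i, '\'-over = s_i^-1): braid word = s2^-1 s1^-1 s1^-1 s1^-1 s2^-1 s1^-1 s1^-1 s2^-1 s3.
The presented braid s2^-1 s1^-1 s1^-1 s1^-1 s2^-1 s1^-1 s1^-1 s2^-1 s3 on 4 strands reduces by inverse Markov moves (closure unchanged at each step):
  Destabilize: the word has the form β·s3 where s3 occurs only as the final letter (β ∈ B_3); drop it and the last strand → 3 strands.
Reduced to β = s2^-1 s1^-1 s1^-1 s1^-1 s2^-1 s1^-1 s1^-1 s2^-1 on 3 strands, 8 crossings.
Compute on β:
Braid: s2^-1 s1^-1 s1^-1 s1^-1 s2^-1 s1^-1 s1^-1 s2^-1 on 3 strands, 8 crossings.
Writhe w = (#positive) - (#negative) = 0 - 8 = -8.
Computing the Kauffman bracket via state sum. There are 2^8 = 256 states.
Each crossing splits two ways (0=vertical, 1=horizontal). The state's weight is A^(#A-smoothings - #B-smoothings) * d^(loops - 1).
Tabulate the states by total A-exponent and number of loops L (A-exp: L × count):
  A^8: L=5 ×1
  A^6: L=4 ×7, L=6 ×1
  A^4: L=3 ×19, L=5 ×9
  A^2: L=2 ×24, L=4 ×31, L=6 ×1
  A^0: L=1 ×12, L=3 ×53, L=5 ×5
  A^-2: L=2 ×45, L=4 ×11
  A^-4: L=1 ×15, L=3 ×13
  A^-6: L=2 ×8
  A^-8: L=3 ×1
Each group contributes A^e * Σ count * d^(L-1):
Powers of d = -A^2 - A^-2: d^2 = A^4 + 2 + A^-4; d^3 = -A^6 - 3*A^2 - 3*A^-2 - A^-6; d^4 = A^8 + 4*A^4 + 6 + 4*A^-4 + A^-8; d^5 = -A^10 - 5*A^6 - 10*A^2 - 10*A^-2 - 5*A^-6 - A^-10.
  A^8 * (d^4) = A^16 + 4*A^12 + 6*A^8 + 4*A^4 + 1
  A^6 * (7*d^3 + d^5) = -A^16 - 12*A^12 - 31*A^8 - 31*A^4 - 12 - A^-4
  A^4 * (19*d^2 + 9*d^4) = 9*A^12 + 55*A^8 + 92*A^4 + 55 + 9*A^-4
  A^2 * (24*d + 31*d^3 + d^5) = -A^12 - 36*A^8 - 127*A^4 - 127 - 36*A^-4 - A^-8
  A^0 * (12 + 53*d^2 + 5*d^4) = 5*A^8 + 73*A^4 + 148 + 73*A^-4 + 5*A^-8
  A^-2 * (45*d + 11*d^3) = -11*A^4 - 78 - 78*A^-4 - 11*A^-8
  A^-4 * (15 + 13*d^2) = 13 + 41*A^-4 + 13*A^-8
  A^-6 * (8*d) = -8*A^-4 - 8*A^-8
  A^-8 * (d^2) = A^-4 + 2*A^-8 + A^-12
Summing the groups: <K> = -A^8 + A^-4 + A^-12
Normalise by the writhe: (-A^3)^(-w) = (-A^3)^(8) = A^24, so f(A) = A^24 * <K> = -A^32 + A^20 + A^12.
Substitute A = t^(-1/4), i.e. A^e → t^(-e/4): V(t) = t^-3 + t^-5 - t^-8

Answer: t^-3 + t^-5 - t^-8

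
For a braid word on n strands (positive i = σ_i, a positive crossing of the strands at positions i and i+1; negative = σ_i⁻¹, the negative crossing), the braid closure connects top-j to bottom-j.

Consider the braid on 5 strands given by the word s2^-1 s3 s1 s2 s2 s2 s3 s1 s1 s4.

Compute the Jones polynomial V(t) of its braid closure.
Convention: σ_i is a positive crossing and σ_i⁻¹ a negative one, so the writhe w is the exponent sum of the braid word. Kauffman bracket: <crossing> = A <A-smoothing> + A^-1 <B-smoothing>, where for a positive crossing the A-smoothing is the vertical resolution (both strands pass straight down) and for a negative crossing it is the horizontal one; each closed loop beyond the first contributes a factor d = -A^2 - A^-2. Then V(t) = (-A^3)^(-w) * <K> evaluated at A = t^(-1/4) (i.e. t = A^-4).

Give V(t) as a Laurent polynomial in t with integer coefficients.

t^10 - 3*t^9 + 4*t^8 - 6*t^7 + 6*t^6 - 5*t^5 + 5*t^4 - 2*t^3 + t^2

Derivation:
The presented braid s2^-1 s3 s1 s2 s2 s2 s3 s1 s1 s4 on 5 strands reduces by inverse Markov moves (closure unchanged at each step):
  Destabilize: the word has the form β·s4 where s4 occurs only as the final letter (β ∈ B_4); drop it and the last strand → 4 strands.
Reduced to β = s2^-1 s3 s1 s2 s2 s2 s3 s1 s1 on 4 strands, 9 crossings.
Compute on β:
Braid: s2^-1 s3 s1 s2 s2 s2 s3 s1 s1 on 4 strands, 9 crossings.
Writhe w = (#positive) - (#negative) = 8 - 1 = 7.
Enumerate smoothing states for the bracket polynomial. There are 2^9 = 512 states.
Each crossing splits two ways (0=vertical, 1=horizontal). The state's weight is A^(#A-smoothings - #B-smoothings) * d^(loops - 1).
Tabulate the states by total A-exponent and number of loops L (A-exp: L × count):
  A^9: L=3 ×1
  A^7: L=2 ×5, L=4 ×4
  A^5: L=1 ×6, L=3 ×27, L=5 ×3
  A^3: L=2 ×57, L=4 ×26, L=6 ×1
  A^1: L=1 ×39, L=3 ×77, L=5 ×10
  A^-1: L=2 ×81, L=4 ×44, L=6 ×1
  A^-3: L=3 ×73, L=5 ×11
  A^-5: L=4 ×35, L=6 ×1
  A^-7: L=5 ×9
  A^-9: L=6 ×1
Each group contributes A^e * Σ count * d^(L-1):
Powers of d = -A^2 - A^-2: d^2 = A^4 + 2 + A^-4; d^3 = -A^6 - 3*A^2 - 3*A^-2 - A^-6; d^4 = A^8 + 4*A^4 + 6 + 4*A^-4 + A^-8; d^5 = -A^10 - 5*A^6 - 10*A^2 - 10*A^-2 - 5*A^-6 - A^-10.
  A^9 * (d^2) = A^13 + 2*A^9 + A^5
  A^7 * (5*d + 4*d^3) = -4*A^13 - 17*A^9 - 17*A^5 - 4*A
  A^5 * (6 + 27*d^2 + 3*d^4) = 3*A^13 + 39*A^9 + 78*A^5 + 39*A + 3*A^-3
  A^3 * (57*d + 26*d^3 + d^5) = -A^13 - 31*A^9 - 145*A^5 - 145*A - 31*A^-3 - A^-7
  A^1 * (39 + 77*d^2 + 10*d^4) = 10*A^9 + 117*A^5 + 253*A + 117*A^-3 + 10*A^-7
  A^-1 * (81*d + 44*d^3 + d^5) = -A^9 - 49*A^5 - 223*A - 223*A^-3 - 49*A^-7 - A^-11
  A^-3 * (73*d^2 + 11*d^4) = 11*A^5 + 117*A + 212*A^-3 + 117*A^-7 + 11*A^-11
  A^-5 * (35*d^3 + d^5) = -A^5 - 40*A - 115*A^-3 - 115*A^-7 - 40*A^-11 - A^-15
  A^-7 * (9*d^4) = 9*A + 36*A^-3 + 54*A^-7 + 36*A^-11 + 9*A^-15
  A^-9 * (d^5) = -A - 5*A^-3 - 10*A^-7 - 10*A^-11 - 5*A^-15 - A^-19
Summing the groups: <K> = -A^13 + 2*A^9 - 5*A^5 + 5*A - 6*A^-3 + 6*A^-7 - 4*A^-11 + 3*A^-15 - A^-19
Normalise by the writhe: (-A^3)^(-w) = (-A^3)^(-7) = -A^-21, so f(A) = -A^-21 * <K> = A^-8 - 2*A^-12 + 5*A^-16 - 5*A^-20 + 6*A^-24 - 6*A^-28 + 4*A^-32 - 3*A^-36 + A^-40.
Substitute A = t^(-1/4), i.e. A^e → t^(-e/4): V(t) = t^10 - 3*t^9 + 4*t^8 - 6*t^7 + 6*t^6 - 5*t^5 + 5*t^4 - 2*t^3 + t^2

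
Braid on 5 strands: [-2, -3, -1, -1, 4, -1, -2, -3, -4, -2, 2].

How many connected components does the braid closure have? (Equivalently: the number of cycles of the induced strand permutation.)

2

Derivation:
Track the strand permutation on 5 strands, starting from identity.
  step 1: s2^-1 swaps positions 2,3 -> [1 3 2 4 5]
  step 2: s3^-1 swaps positions 3,4 -> [1 3 4 2 5]
  step 3: s1^-1 swaps positions 1,2 -> [3 1 4 2 5]
  step 4: s1^-1 swaps positions 1,2 -> [1 3 4 2 5]
  step 5: s4 swaps positions 4,5 -> [1 3 4 5 2]
  step 6: s1^-1 swaps positions 1,2 -> [3 1 4 5 2]
  step 7: s2^-1 swaps positions 2,3 -> [3 4 1 5 2]
  step 8: s3^-1 swaps positions 3,4 -> [3 4 5 1 2]
  step 9: s4^-1 swaps positions 4,5 -> [3 4 5 2 1]
  step 10: s2^-1 swaps positions 2,3 -> [3 5 4 2 1]
  step 11: s2 swaps positions 2,3 -> [3 4 5 2 1]
Final permutation (position -> original strand): [3 4 5 2 1]
Closure components = cycle count of this permutation = 2.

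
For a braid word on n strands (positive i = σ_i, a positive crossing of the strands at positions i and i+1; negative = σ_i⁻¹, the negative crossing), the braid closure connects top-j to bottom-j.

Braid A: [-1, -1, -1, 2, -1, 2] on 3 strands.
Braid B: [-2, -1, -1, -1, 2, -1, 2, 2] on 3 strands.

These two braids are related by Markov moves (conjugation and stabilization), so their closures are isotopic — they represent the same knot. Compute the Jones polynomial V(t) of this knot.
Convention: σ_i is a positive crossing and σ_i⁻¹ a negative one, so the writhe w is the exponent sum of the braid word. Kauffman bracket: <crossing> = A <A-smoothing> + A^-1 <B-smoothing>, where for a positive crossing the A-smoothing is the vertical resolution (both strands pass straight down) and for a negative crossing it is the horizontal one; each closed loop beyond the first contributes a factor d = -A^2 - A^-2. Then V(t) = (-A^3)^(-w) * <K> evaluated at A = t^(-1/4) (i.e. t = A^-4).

t - 1 + 2*t^-1 - 2*t^-2 + 2*t^-3 - 2*t^-4 + t^-5

Derivation:
Markov-equivalent braids have isotopic closures, hence identical knot invariants. Strip the Markov moves from each word to reach a common short braid β, then compute V(t) once on β.
Braid A: s1^-1 s1^-1 s1^-1 s2 s1^-1 s2 on 3 strands has no conjugating prefix/suffix or stabilization to strip; take β = s1^-1 s1^-1 s1^-1 s2 s1^-1 s2.
Braid B: s2^-1 s1^-1 s1^-1 s1^-1 s2 s1^-1 s2 s2 on 3 strands reduces by inverse Markov moves (closure unchanged at each step):
  Deconjugate: the word is γ·β·γ⁻¹ with γ = s2^-1 (prefix) and γ⁻¹ = s2 (suffix); strip both.
Reduced to β = s1^-1 s1^-1 s1^-1 s2 s1^-1 s2 on 3 strands, 6 crossings.
Both give the same β = s1^-1 s1^-1 s1^-1 s2 s1^-1 s2 on 3 strands, so one state sum suffices:
Braid: s1^-1 s1^-1 s1^-1 s2 s1^-1 s2 on 3 strands, 6 crossings.
Writhe w = (#positive) - (#negative) = 2 - 4 = -2.
Computing the Kauffman bracket via state sum. There are 2^6 = 64 states.
Each crossing splits two ways (0=vertical, 1=horizontal). The state's weight is A^(#A-smoothings - #B-smoothings) * d^(loops - 1).
Tabulate the states by total A-exponent and number of loops L (A-exp: L × count):
  A^6: L=5 ×1
  A^4: L=4 ×6
  A^2: L=3 ×15
  A^0: L=2 ×19, L=4 ×1
  A^-2: L=1 ×11, L=3 ×4
  A^-4: L=2 ×6
  A^-6: L=3 ×1
Each group contributes A^e * Σ count * d^(L-1):
Powers of d = -A^2 - A^-2: d^2 = A^4 + 2 + A^-4; d^3 = -A^6 - 3*A^2 - 3*A^-2 - A^-6; d^4 = A^8 + 4*A^4 + 6 + 4*A^-4 + A^-8.
  A^6 * (d^4) = A^14 + 4*A^10 + 6*A^6 + 4*A^2 + A^-2
  A^4 * (6*d^3) = -6*A^10 - 18*A^6 - 18*A^2 - 6*A^-2
  A^2 * (15*d^2) = 15*A^6 + 30*A^2 + 15*A^-2
  A^0 * (19*d + d^3) = -A^6 - 22*A^2 - 22*A^-2 - A^-6
  A^-2 * (11 + 4*d^2) = 4*A^2 + 19*A^-2 + 4*A^-6
  A^-4 * (6*d) = -6*A^-2 - 6*A^-6
  A^-6 * (d^2) = A^-2 + 2*A^-6 + A^-10
Summing the groups: <K> = A^14 - 2*A^10 + 2*A^6 - 2*A^2 + 2*A^-2 - A^-6 + A^-10
Normalise by the writhe: (-A^3)^(-w) = (-A^3)^(2) = A^6, so f(A) = A^6 * <K> = A^20 - 2*A^16 + 2*A^12 - 2*A^8 + 2*A^4 - 1 + A^-4.
Substitute A = t^(-1/4), i.e. A^e → t^(-e/4): V(t) = t - 1 + 2*t^-1 - 2*t^-2 + 2*t^-3 - 2*t^-4 + t^-5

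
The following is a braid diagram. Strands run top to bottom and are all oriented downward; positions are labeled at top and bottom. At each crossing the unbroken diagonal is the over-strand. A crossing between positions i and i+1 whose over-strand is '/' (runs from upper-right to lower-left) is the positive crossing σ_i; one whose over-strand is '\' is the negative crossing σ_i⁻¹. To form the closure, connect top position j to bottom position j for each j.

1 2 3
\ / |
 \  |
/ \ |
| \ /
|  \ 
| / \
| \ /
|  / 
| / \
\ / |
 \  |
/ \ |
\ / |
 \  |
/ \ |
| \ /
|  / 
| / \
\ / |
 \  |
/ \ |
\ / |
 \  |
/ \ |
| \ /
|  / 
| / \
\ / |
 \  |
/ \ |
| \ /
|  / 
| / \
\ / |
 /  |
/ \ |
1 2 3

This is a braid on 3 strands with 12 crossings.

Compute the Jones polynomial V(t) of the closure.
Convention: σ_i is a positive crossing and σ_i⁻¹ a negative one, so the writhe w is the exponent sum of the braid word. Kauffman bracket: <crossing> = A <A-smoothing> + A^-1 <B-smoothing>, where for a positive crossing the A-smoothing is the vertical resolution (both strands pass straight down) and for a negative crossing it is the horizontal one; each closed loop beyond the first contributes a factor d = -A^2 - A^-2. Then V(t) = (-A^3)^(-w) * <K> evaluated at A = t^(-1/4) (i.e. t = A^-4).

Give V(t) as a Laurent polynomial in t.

Reading the diagram top to bottom ('/'-over between positions i,i+1 = s_i, '\'-over = s_i^-1): braid word = s1^-1 s2^-1 s2 s1^-1 s1^-1 s2 s1^-1 s1^-1 s2 s1^-1 s2 s1.
The presented braid s1^-1 s2^-1 s2 s1^-1 s1^-1 s2 s1^-1 s1^-1 s2 s1^-1 s2 s1 on 3 strands reduces by inverse Markov moves (closure unchanged at each step):
  Deconjugate: the word is γ·β·γ⁻¹ with γ = s1^-1 s2^-1 (prefix) and γ⁻¹ = s2 s1 (suffix); strip both.
Reduced to β = s2 s1^-1 s1^-1 s2 s1^-1 s1^-1 s2 s1^-1 on 3 strands, 8 crossings.
Compute on β:
Braid: s2 s1^-1 s1^-1 s2 s1^-1 s1^-1 s2 s1^-1 on 3 strands, 8 crossings.
Writhe w = (#positive) - (#negative) = 3 - 5 = -2.
Enumerate smoothing states for the bracket polynomial. There are 2^8 = 256 states.
Each crossing splits two ways (0=vertical, 1=horizontal). The state's weight is A^(#A-smoothings - #B-smoothings) * d^(loops - 1).
Tabulate the states by total A-exponent and number of loops L (A-exp: L × count):
  A^8: L=6 ×1
  A^6: L=5 ×8
  A^4: L=4 ×28
  A^2: L=3 ×55, L=5 ×1
  A^0: L=2 ×63, L=4 ×7
  A^-2: L=1 ×35, L=3 ×21
  A^-4: L=2 ×26, L=4 ×2
  A^-6: L=3 ×8
  A^-8: L=4 ×1
Each group contributes A^e * Σ count * d^(L-1):
Powers of d = -A^2 - A^-2: d^2 = A^4 + 2 + A^-4; d^3 = -A^6 - 3*A^2 - 3*A^-2 - A^-6; d^4 = A^8 + 4*A^4 + 6 + 4*A^-4 + A^-8; d^5 = -A^10 - 5*A^6 - 10*A^2 - 10*A^-2 - 5*A^-6 - A^-10.
  A^8 * (d^5) = -A^18 - 5*A^14 - 10*A^10 - 10*A^6 - 5*A^2 - A^-2
  A^6 * (8*d^4) = 8*A^14 + 32*A^10 + 48*A^6 + 32*A^2 + 8*A^-2
  A^4 * (28*d^3) = -28*A^10 - 84*A^6 - 84*A^2 - 28*A^-2
  A^2 * (55*d^2 + d^4) = A^10 + 59*A^6 + 116*A^2 + 59*A^-2 + A^-6
  A^0 * (63*d + 7*d^3) = -7*A^6 - 84*A^2 - 84*A^-2 - 7*A^-6
  A^-2 * (35 + 21*d^2) = 21*A^2 + 77*A^-2 + 21*A^-6
  A^-4 * (26*d + 2*d^3) = -2*A^2 - 32*A^-2 - 32*A^-6 - 2*A^-10
  A^-6 * (8*d^2) = 8*A^-2 + 16*A^-6 + 8*A^-10
  A^-8 * (d^3) = -A^-2 - 3*A^-6 - 3*A^-10 - A^-14
Summing the groups: <K> = -A^18 + 3*A^14 - 5*A^10 + 6*A^6 - 6*A^2 + 6*A^-2 - 4*A^-6 + 3*A^-10 - A^-14
Normalise by the writhe: (-A^3)^(-w) = (-A^3)^(2) = A^6, so f(A) = A^6 * <K> = -A^24 + 3*A^20 - 5*A^16 + 6*A^12 - 6*A^8 + 6*A^4 - 4 + 3*A^-4 - A^-8.
Substitute A = t^(-1/4), i.e. A^e → t^(-e/4): V(t) = -t^2 + 3*t - 4 + 6*t^-1 - 6*t^-2 + 6*t^-3 - 5*t^-4 + 3*t^-5 - t^-6

Answer: -t^2 + 3*t - 4 + 6*t^-1 - 6*t^-2 + 6*t^-3 - 5*t^-4 + 3*t^-5 - t^-6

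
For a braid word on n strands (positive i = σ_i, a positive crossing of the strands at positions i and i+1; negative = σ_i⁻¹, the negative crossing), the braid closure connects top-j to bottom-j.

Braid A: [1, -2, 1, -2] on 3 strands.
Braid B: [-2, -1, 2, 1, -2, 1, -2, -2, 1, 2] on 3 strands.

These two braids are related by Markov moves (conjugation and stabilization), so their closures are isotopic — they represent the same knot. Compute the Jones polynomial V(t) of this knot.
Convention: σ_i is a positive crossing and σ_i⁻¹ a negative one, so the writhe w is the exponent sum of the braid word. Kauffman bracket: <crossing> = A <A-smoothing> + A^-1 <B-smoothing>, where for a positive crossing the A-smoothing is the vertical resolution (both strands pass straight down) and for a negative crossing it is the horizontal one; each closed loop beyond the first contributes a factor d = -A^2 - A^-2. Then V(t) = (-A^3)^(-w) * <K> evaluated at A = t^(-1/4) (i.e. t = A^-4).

Markov-equivalent braids have isotopic closures, hence identical knot invariants. Strip the Markov moves from each word to reach a common short braid β, then compute V(t) once on β.
Braid A: s1 s2^-1 s1 s2^-1 on 3 strands has no conjugating prefix/suffix or stabilization to strip; take β = s1 s2^-1 s1 s2^-1.
Braid B: s2^-1 s1^-1 s2 s1 s2^-1 s1 s2^-1 s2^-1 s1 s2 on 3 strands reduces by inverse Markov moves (closure unchanged at each step):
  Deconjugate: the word is γ·β·γ⁻¹ with γ = s2^-1 (prefix) and γ⁻¹ = s2 (suffix); strip both.
  Deconjugate: the word is γ·β·γ⁻¹ with γ = s1^-1 s2 (prefix) and γ⁻¹ = s2^-1 s1 (suffix); strip both.
Reduced to β = s1 s2^-1 s1 s2^-1 on 3 strands, 4 crossings.
Both give the same β = s1 s2^-1 s1 s2^-1 on 3 strands, so one state sum suffices:
Braid: s1 s2^-1 s1 s2^-1 on 3 strands, 4 crossings.
Writhe w = (#positive) - (#negative) = 2 - 2 = 0.
State-sum expansion of <K>. There are 2^4 = 16 states.
For each crossing: s=0 is the vertical smoothing, s=1 horizontal. Crossing k contributes A^(sign_k * (1 - 2*s_k)); loop factor d = -A^2 - A^-2.
  state 0000: A-exp=+0, loops=3, term = A^0 * d^2
  state 0001: A-exp=+2, loops=2, term = A^2 * d^1
  state 0010: A-exp=-2, loops=2, term = A^-2 * d^1
  state 0011: A-exp=+0, loops=1, term = A^0 * d^0
  state 0100: A-exp=+2, loops=2, term = A^2 * d^1
  state 0101: A-exp=+4, loops=3, term = A^4 * d^2
  state 0110: A-exp=+0, loops=1, term = A^0 * d^0
  state 0111: A-exp=+2, loops=2, term = A^2 * d^1
  state 1000: A-exp=-2, loops=2, term = A^-2 * d^1
  state 1001: A-exp=+0, loops=1, term = A^0 * d^0
  state 1010: A-exp=-4, loops=3, term = A^-4 * d^2
  state 1011: A-exp=-2, loops=2, term = A^-2 * d^1
  state 1100: A-exp=+0, loops=1, term = A^0 * d^0
  state 1101: A-exp=+2, loops=2, term = A^2 * d^1
  state 1110: A-exp=-2, loops=2, term = A^-2 * d^1
  state 1111: A-exp=+0, loops=1, term = A^0 * d^0
Collect the terms by A-exponent (count of states per loop number):
Powers of d = -A^2 - A^-2: d^2 = A^4 + 2 + A^-4.
  A^4 * (d^2) = A^8 + 2*A^4 + 1
  A^2 * (4*d) = -4*A^4 - 4
  A^0 * (5 + d^2) = A^4 + 7 + A^-4
  A^-2 * (4*d) = -4 - 4*A^-4
  A^-4 * (d^2) = 1 + 2*A^-4 + A^-8
Summing the groups: <K> = A^8 - A^4 + 1 - A^-4 + A^-8
Normalise by the writhe: (-A^3)^(-w) = (-A^3)^(0) = 1, so f(A) = 1 * <K> = A^8 - A^4 + 1 - A^-4 + A^-8.
Substitute A = t^(-1/4), i.e. A^e → t^(-e/4): V(t) = t^2 - t + 1 - t^-1 + t^-2

Answer: t^2 - t + 1 - t^-1 + t^-2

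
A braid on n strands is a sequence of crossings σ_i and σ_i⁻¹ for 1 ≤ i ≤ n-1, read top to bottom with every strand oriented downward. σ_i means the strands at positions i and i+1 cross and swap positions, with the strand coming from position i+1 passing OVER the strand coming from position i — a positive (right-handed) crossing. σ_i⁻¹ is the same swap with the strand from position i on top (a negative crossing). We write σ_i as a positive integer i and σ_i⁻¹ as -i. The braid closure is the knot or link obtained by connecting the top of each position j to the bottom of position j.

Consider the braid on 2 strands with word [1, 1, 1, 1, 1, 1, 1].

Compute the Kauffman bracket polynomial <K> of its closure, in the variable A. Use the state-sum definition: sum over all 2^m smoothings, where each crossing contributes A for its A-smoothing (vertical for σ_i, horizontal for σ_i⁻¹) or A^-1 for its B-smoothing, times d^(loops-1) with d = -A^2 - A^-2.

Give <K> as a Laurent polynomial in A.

Braid: s1 s1 s1 s1 s1 s1 s1 on 2 strands, 7 crossings.
Writhe w = (#positive) - (#negative) = 7 - 0 = 7.
State-sum expansion of <K>. There are 2^7 = 128 states.
Smooth each crossing (0=||, 1=⌣⌢); contribution A^(Σ sign_k(1-2s_k)) * d^(L-1).
Tabulate the states by total A-exponent and number of loops L (A-exp: L × count):
  A^7: L=2 ×1
  A^5: L=1 ×7
  A^3: L=2 ×21
  A^1: L=3 ×35
  A^-1: L=4 ×35
  A^-3: L=5 ×21
  A^-5: L=6 ×7
  A^-7: L=7 ×1
Each group contributes A^e * Σ count * d^(L-1):
Powers of d = -A^2 - A^-2: d^2 = A^4 + 2 + A^-4; d^3 = -A^6 - 3*A^2 - 3*A^-2 - A^-6; d^4 = A^8 + 4*A^4 + 6 + 4*A^-4 + A^-8; d^5 = -A^10 - 5*A^6 - 10*A^2 - 10*A^-2 - 5*A^-6 - A^-10; d^6 = A^12 + 6*A^8 + 15*A^4 + 20 + 15*A^-4 + 6*A^-8 + A^-12.
  A^7 * (d) = -A^9 - A^5
  A^5 * (7) = 7*A^5
  A^3 * (21*d) = -21*A^5 - 21*A
  A^1 * (35*d^2) = 35*A^5 + 70*A + 35*A^-3
  A^-1 * (35*d^3) = -35*A^5 - 105*A - 105*A^-3 - 35*A^-7
  A^-3 * (21*d^4) = 21*A^5 + 84*A + 126*A^-3 + 84*A^-7 + 21*A^-11
  A^-5 * (7*d^5) = -7*A^5 - 35*A - 70*A^-3 - 70*A^-7 - 35*A^-11 - 7*A^-15
  A^-7 * (d^6) = A^5 + 6*A + 15*A^-3 + 20*A^-7 + 15*A^-11 + 6*A^-15 + A^-19
Summing the groups: <K> = -A^9 - A + A^-3 - A^-7 + A^-11 - A^-15 + A^-19

Answer: -A^9 - A + A^-3 - A^-7 + A^-11 - A^-15 + A^-19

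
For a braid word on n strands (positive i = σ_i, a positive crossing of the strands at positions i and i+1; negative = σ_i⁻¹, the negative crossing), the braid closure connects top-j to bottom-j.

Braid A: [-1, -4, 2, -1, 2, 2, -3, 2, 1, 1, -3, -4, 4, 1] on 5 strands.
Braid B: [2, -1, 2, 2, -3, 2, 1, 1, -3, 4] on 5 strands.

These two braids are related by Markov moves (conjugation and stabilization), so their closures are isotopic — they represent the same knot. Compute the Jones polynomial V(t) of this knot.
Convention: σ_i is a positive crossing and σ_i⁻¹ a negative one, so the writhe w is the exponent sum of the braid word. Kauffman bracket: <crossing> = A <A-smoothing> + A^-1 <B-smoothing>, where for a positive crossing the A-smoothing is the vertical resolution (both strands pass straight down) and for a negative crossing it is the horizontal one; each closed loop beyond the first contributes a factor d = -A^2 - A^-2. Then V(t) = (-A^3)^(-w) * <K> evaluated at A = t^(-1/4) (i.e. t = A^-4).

Markov-equivalent braids have isotopic closures, hence identical knot invariants. Strip the Markov moves from each word to reach a common short braid β, then compute V(t) once on β.
Braid A: s1^-1 s4^-1 s2 s1^-1 s2 s2 s3^-1 s2 s1 s1 s3^-1 s4^-1 s4 s1 on 5 strands reduces by inverse Markov moves (closure unchanged at each step):
  Deconjugate: the word is γ·β·γ⁻¹ with γ = s1^-1 s4^-1 (prefix) and γ⁻¹ = s4 s1 (suffix); strip both.
  Destabilize: the word has the form β·s4^-1 where s4^-1 occurs only as the final letter (β ∈ B_4); drop it and the last strand → 4 strands.
Reduced to β = s2 s1^-1 s2 s2 s3^-1 s2 s1 s1 s3^-1 on 4 strands, 9 crossings.
Braid B: s2 s1^-1 s2 s2 s3^-1 s2 s1 s1 s3^-1 s4 on 5 strands reduces by inverse Markov moves (closure unchanged at each step):
  Destabilize: the word has the form β·s4 where s4 occurs only as the final letter (β ∈ B_4); drop it and the last strand → 4 strands.
Reduced to β = s2 s1^-1 s2 s2 s3^-1 s2 s1 s1 s3^-1 on 4 strands, 9 crossings.
Both give the same β = s2 s1^-1 s2 s2 s3^-1 s2 s1 s1 s3^-1 on 4 strands, so one state sum suffices:
Braid: s2 s1^-1 s2 s2 s3^-1 s2 s1 s1 s3^-1 on 4 strands, 9 crossings.
Writhe w = (#positive) - (#negative) = 6 - 3 = 3.
Computing the Kauffman bracket via state sum. There are 2^9 = 512 states.
Smooth each crossing (0=||, 1=⌣⌢); contribution A^(Σ sign_k(1-2s_k)) * d^(L-1).
Tabulate the states by total A-exponent and number of loops L (A-exp: L × count):
  A^9: L=3 ×1
  A^7: L=2 ×6, L=4 ×3
  A^5: L=1 ×11, L=3 ×24, L=5 ×1
  A^3: L=2 ×68, L=4 ×16
  A^1: L=1 ×38, L=3 ×85, L=5 ×3
  A^-1: L=2 ×77, L=4 ×49
  A^-3: L=3 ×69, L=5 ×15
  A^-5: L=4 ×34, L=6 ×2
  A^-7: L=5 ×9
  A^-9: L=6 ×1
Each group contributes A^e * Σ count * d^(L-1):
Powers of d = -A^2 - A^-2: d^2 = A^4 + 2 + A^-4; d^3 = -A^6 - 3*A^2 - 3*A^-2 - A^-6; d^4 = A^8 + 4*A^4 + 6 + 4*A^-4 + A^-8; d^5 = -A^10 - 5*A^6 - 10*A^2 - 10*A^-2 - 5*A^-6 - A^-10.
  A^9 * (d^2) = A^13 + 2*A^9 + A^5
  A^7 * (6*d + 3*d^3) = -3*A^13 - 15*A^9 - 15*A^5 - 3*A
  A^5 * (11 + 24*d^2 + d^4) = A^13 + 28*A^9 + 65*A^5 + 28*A + A^-3
  A^3 * (68*d + 16*d^3) = -16*A^9 - 116*A^5 - 116*A - 16*A^-3
  A^1 * (38 + 85*d^2 + 3*d^4) = 3*A^9 + 97*A^5 + 226*A + 97*A^-3 + 3*A^-7
  A^-1 * (77*d + 49*d^3) = -49*A^5 - 224*A - 224*A^-3 - 49*A^-7
  A^-3 * (69*d^2 + 15*d^4) = 15*A^5 + 129*A + 228*A^-3 + 129*A^-7 + 15*A^-11
  A^-5 * (34*d^3 + 2*d^5) = -2*A^5 - 44*A - 122*A^-3 - 122*A^-7 - 44*A^-11 - 2*A^-15
  A^-7 * (9*d^4) = 9*A + 36*A^-3 + 54*A^-7 + 36*A^-11 + 9*A^-15
  A^-9 * (d^5) = -A - 5*A^-3 - 10*A^-7 - 10*A^-11 - 5*A^-15 - A^-19
Summing the groups: <K> = -A^13 + 2*A^9 - 4*A^5 + 4*A - 5*A^-3 + 5*A^-7 - 3*A^-11 + 2*A^-15 - A^-19
Normalise by the writhe: (-A^3)^(-w) = (-A^3)^(-3) = -A^-9, so f(A) = -A^-9 * <K> = A^4 - 2 + 4*A^-4 - 4*A^-8 + 5*A^-12 - 5*A^-16 + 3*A^-20 - 2*A^-24 + A^-28.
Substitute A = t^(-1/4), i.e. A^e → t^(-e/4): V(t) = t^7 - 2*t^6 + 3*t^5 - 5*t^4 + 5*t^3 - 4*t^2 + 4*t - 2 + t^-1

Answer: t^7 - 2*t^6 + 3*t^5 - 5*t^4 + 5*t^3 - 4*t^2 + 4*t - 2 + t^-1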